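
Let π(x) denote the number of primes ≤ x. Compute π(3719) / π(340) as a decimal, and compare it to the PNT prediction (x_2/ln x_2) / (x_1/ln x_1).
π(3719)/π(340) = 519/68 ≈ 7.6324;  PNT prediction ≈ 7.7554.

π(340) = 68 and π(3719) = 519, so π(3719)/π(340) ≈ 7.6324. The PNT-predicted ratio is (3719/ln(3719)) / (340/ln(340)) ≈ 7.7554. The two agree to within a few percent, as expected.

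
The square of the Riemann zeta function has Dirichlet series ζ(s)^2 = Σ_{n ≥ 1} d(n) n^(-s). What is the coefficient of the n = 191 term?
d(191) = 2

ζ(s)^2 = (Σ 1/m^s)(Σ 1/k^s). The coefficient of 1/n^s in the product is the number of ordered pairs (m, k) with mk = n, which equals d(n). For n = 191, divisors are [1, 191], so d(191) = 2.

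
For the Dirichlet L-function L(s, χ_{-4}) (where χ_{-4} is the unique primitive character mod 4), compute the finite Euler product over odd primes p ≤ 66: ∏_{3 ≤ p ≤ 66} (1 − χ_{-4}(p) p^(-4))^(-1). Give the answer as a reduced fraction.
∏ = 81934214988902113115031508050672702841756592198516788686922065253543/82850154482442028729801746725895742819441886414557775886809038848000

The odd primes p ≤ 66 are [3, 5, 7, 11, 13, 17, 19, 23, 29, 31, 37, 41, 43, 47, 53, 59, 61]. For each, χ(p) = 1 if p ≡ 1 mod 4, χ(p) = −1 if p ≡ 3 mod 4. Taking (1 − χ(p)/p^4)^(-1) = p^4/(p^4 − χ(p)): (1 − (-1)/3^4)^(-1) · (1 − (1)/5^4)^(-1) · (1 − (-1)/7^4)^(-1) · (1 − (-1)/11^4)^(-1) · (1 − (1)/13^4)^(-1) · (1 − (1)/17^4)^(-1) · (1 − (-1)/19^4)^(-1) · (1 − (-1)/23^4)^(-1) · (1 − (1)/29^4)^(-1) · (1 − (-1)/31^4)^(-1) · (1 − (1)/37^4)^(-1) · (1 − (1)/41^4)^(-1) · (1 − (-1)/43^4)^(-1) · (1 − (-1)/47^4)^(-1) · (1 − (1)/53^4)^(-1) · (1 − (-1)/59^4)^(-1) · (1 − (1)/61^4)^(-1) = 81934214988902113115031508050672702841756592198516788686922065253543/82850154482442028729801746725895742819441886414557775886809038848000.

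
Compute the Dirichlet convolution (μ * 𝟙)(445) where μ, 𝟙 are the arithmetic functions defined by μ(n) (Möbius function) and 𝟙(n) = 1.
(μ * 𝟙)(445) = 0

Divisors of 445: [1, 5, 89, 445]. For each d | 445:
  d = 1: μ(1) · 𝟙(445/1) = 1 · 1 = 1
  d = 5: μ(5) · 𝟙(445/5) = -1 · 1 = -1
  d = 89: μ(89) · 𝟙(445/89) = -1 · 1 = -1
  d = 445: μ(445) · 𝟙(445/445) = 1 · 1 = 1
Summing: (μ * 𝟙)(445) = 1 + -1 + -1 + 1 = 0.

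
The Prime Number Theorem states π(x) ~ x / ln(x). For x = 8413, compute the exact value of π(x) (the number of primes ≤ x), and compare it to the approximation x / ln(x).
π(8413) = 1051;  x/ln(x) ≈ 930.90;  relative error ≈ 11.43%.

Directly count primes up to 8413: π(8413) = 1051. The PNT approximation gives 8413/ln(8413) ≈ 8413/9.03753 ≈ 930.90. Relative error (π(x) − x/ln(x)) / π(x) ≈ 11.43%; the approximation is known to undercount slightly (Li(x) is a better estimate).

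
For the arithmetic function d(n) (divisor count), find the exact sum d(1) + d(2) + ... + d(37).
Σ_{n ≤ 37} d(n) = 142

Compute d(n) for each 1 ≤ n ≤ 37: d(1) = 1, d(2) = 2, d(3) = 2, d(4) = 3, d(5) = 2, d(6) = 4, d(7) = 2, d(8) = 4, d(9) = 3, d(10) = 4, d(11) = 2, d(12) = 6, d(13) = 2, d(14) = 4, d(15) = 4, d(16) = 5, d(17) = 2, d(18) = 6, d(19) = 2, d(20) = 6, d(21) = 4, d(22) = 4, d(23) = 2, d(24) = 8, d(25) = 3, d(26) = 4, d(27) = 4, d(28) = 6, d(29) = 2, d(30) = 8, d(31) = 2, d(32) = 6, d(33) = 4, d(34) = 4, d(35) = 4, d(36) = 9, d(37) = 2. Summing all 37 values: 142. (Dirichlet's divisor formula: Σ_{n ≤ x} d(n) = x ln(x) + (2γ − 1) x + O(√x). For x = 37, the asymptotic estimate is ≈ 139.32.)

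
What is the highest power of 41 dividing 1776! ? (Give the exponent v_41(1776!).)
v_41(1776!) = 44

Legendre's formula: v_p(n!) = Σ_{k ≥ 1} ⌊n / p^k⌋. For p = 41, n = 1776, the terms are:
  ⌊1776/41^1⌋ = ⌊1776/41⌋ = 43
  ⌊1776/41^2⌋ = ⌊1776/1681⌋ = 1
(the next term ⌊1776/41^3⌋ = 0, terminating the sum). Summing: v_41(1776!) = 43 + 1 = 44.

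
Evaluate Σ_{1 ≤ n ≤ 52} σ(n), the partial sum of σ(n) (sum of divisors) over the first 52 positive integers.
Σ_{n ≤ 52} σ(n) = 2250

Compute σ(n) for each 1 ≤ n ≤ 52: σ(1) = 1, σ(2) = 3, σ(3) = 4, σ(4) = 7, σ(5) = 6, σ(6) = 12, σ(7) = 8, σ(8) = 15, σ(9) = 13, σ(10) = 18, σ(11) = 12, σ(12) = 28, σ(13) = 14, σ(14) = 24, σ(15) = 24, σ(16) = 31, σ(17) = 18, σ(18) = 39, σ(19) = 20, σ(20) = 42, σ(21) = 32, σ(22) = 36, σ(23) = 24, σ(24) = 60, σ(25) = 31, σ(26) = 42, σ(27) = 40, σ(28) = 56, σ(29) = 30, σ(30) = 72, σ(31) = 32, σ(32) = 63, σ(33) = 48, σ(34) = 54, σ(35) = 48, σ(36) = 91, σ(37) = 38, σ(38) = 60, σ(39) = 56, σ(40) = 90, σ(41) = 42, σ(42) = 96, σ(43) = 44, σ(44) = 84, σ(45) = 78, σ(46) = 72, σ(47) = 48, σ(48) = 124, σ(49) = 57, σ(50) = 93, σ(51) = 72, σ(52) = 98. Summing all 52 values: 2250. (Average order: Σ_{n ≤ x} σ(n) ~ (π²/12) x². For x = 52, (π²/12)·52² ≈ 2223.95.)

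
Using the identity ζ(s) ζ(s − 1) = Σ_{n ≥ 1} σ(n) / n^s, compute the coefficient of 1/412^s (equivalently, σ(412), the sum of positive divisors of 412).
σ(412) = 728

In the product (Σ m^0/m^s)(Σ k / k^s) = Σ (Σ_{d | n} d) / n^s, the coefficient of 1/n^s is σ(n) = Σ_{d | n} d. For n = 412, divisors are [1, 2, 4, 103, 206, 412]; summing: σ(412) = 728.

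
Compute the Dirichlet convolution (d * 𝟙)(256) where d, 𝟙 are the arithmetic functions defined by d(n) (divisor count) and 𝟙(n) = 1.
(d * 𝟙)(256) = 45

Divisors of 256: [1, 2, 4, 8, 16, 32, 64, 128, 256]. For each d | 256:
  d = 1: d(1) · 𝟙(256/1) = 1 · 1 = 1
  d = 2: d(2) · 𝟙(256/2) = 2 · 1 = 2
  d = 4: d(4) · 𝟙(256/4) = 3 · 1 = 3
  d = 8: d(8) · 𝟙(256/8) = 4 · 1 = 4
  d = 16: d(16) · 𝟙(256/16) = 5 · 1 = 5
  d = 32: d(32) · 𝟙(256/32) = 6 · 1 = 6
  d = 64: d(64) · 𝟙(256/64) = 7 · 1 = 7
  d = 128: d(128) · 𝟙(256/128) = 8 · 1 = 8
  d = 256: d(256) · 𝟙(256/256) = 9 · 1 = 9
Summing: (d * 𝟙)(256) = 1 + 2 + 3 + 4 + 5 + 6 + 7 + 8 + 9 = 45.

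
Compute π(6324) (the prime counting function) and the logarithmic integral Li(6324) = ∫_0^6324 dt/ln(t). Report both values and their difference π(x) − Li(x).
π(6324) = 823;  Li(6324) ≈ 837.54;  π(x) − Li(x) ≈ -14.54.

Direct count of primes ≤ 6324 gives π(6324) = 823. Numerical evaluation of the logarithmic integral gives Li(6324) ≈ 837.54. The difference π(x) − Li(x) ≈ -14.54 is typically negative for small/moderate x (Li(x) overestimates), though Littlewood's theorem shows this sign changes infinitely often.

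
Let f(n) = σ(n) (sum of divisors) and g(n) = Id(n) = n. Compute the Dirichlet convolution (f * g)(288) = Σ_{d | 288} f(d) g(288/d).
(σ * Id)(288) = 10914

Divisors of 288: [1, 2, 3, 4, 6, 8, 9, 12, 16, 18, 24, 32, 36, 48, 72, 96, 144, 288]. For each d | 288:
  d = 1: σ(1) · Id(288/1) = 1 · 288 = 288
  d = 2: σ(2) · Id(288/2) = 3 · 144 = 432
  d = 3: σ(3) · Id(288/3) = 4 · 96 = 384
  d = 4: σ(4) · Id(288/4) = 7 · 72 = 504
  d = 6: σ(6) · Id(288/6) = 12 · 48 = 576
  d = 8: σ(8) · Id(288/8) = 15 · 36 = 540
  d = 9: σ(9) · Id(288/9) = 13 · 32 = 416
  d = 12: σ(12) · Id(288/12) = 28 · 24 = 672
  d = 16: σ(16) · Id(288/16) = 31 · 18 = 558
  d = 18: σ(18) · Id(288/18) = 39 · 16 = 624
  d = 24: σ(24) · Id(288/24) = 60 · 12 = 720
  d = 32: σ(32) · Id(288/32) = 63 · 9 = 567
  d = 36: σ(36) · Id(288/36) = 91 · 8 = 728
  d = 48: σ(48) · Id(288/48) = 124 · 6 = 744
  d = 72: σ(72) · Id(288/72) = 195 · 4 = 780
  d = 96: σ(96) · Id(288/96) = 252 · 3 = 756
  d = 144: σ(144) · Id(288/144) = 403 · 2 = 806
  d = 288: σ(288) · Id(288/288) = 819 · 1 = 819
Summing: (σ * Id)(288) = 288 + 432 + 384 + 504 + 576 + 540 + 416 + 672 + 558 + 624 + 720 + 567 + 728 + 744 + 780 + 756 + 806 + 819 = 10914.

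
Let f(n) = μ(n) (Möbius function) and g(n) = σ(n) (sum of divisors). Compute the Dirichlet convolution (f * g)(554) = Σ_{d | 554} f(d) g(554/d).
(μ * σ)(554) = 554

Divisors of 554: [1, 2, 277, 554]. For each d | 554:
  d = 1: μ(1) · σ(554/1) = 1 · 834 = 834
  d = 2: μ(2) · σ(554/2) = -1 · 278 = -278
  d = 277: μ(277) · σ(554/277) = -1 · 3 = -3
  d = 554: μ(554) · σ(554/554) = 1 · 1 = 1
Summing: (μ * σ)(554) = 834 + -278 + -3 + 1 = 554.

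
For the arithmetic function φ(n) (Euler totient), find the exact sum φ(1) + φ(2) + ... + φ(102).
Σ_{n ≤ 102} φ(n) = 3176

Compute φ(n) for each 1 ≤ n ≤ 102: φ(1) = 1, φ(2) = 1, φ(3) = 2, φ(4) = 2, φ(5) = 4, φ(6) = 2, φ(7) = 6, φ(8) = 4, φ(9) = 6, φ(10) = 4, φ(11) = 10, φ(12) = 4, φ(13) = 12, φ(14) = 6, φ(15) = 8, φ(16) = 8, φ(17) = 16, φ(18) = 6, φ(19) = 18, φ(20) = 8, φ(21) = 12, φ(22) = 10, φ(23) = 22, φ(24) = 8, φ(25) = 20, φ(26) = 12, φ(27) = 18, φ(28) = 12, φ(29) = 28, φ(30) = 8, φ(31) = 30, φ(32) = 16, φ(33) = 20, φ(34) = 16, φ(35) = 24, φ(36) = 12, φ(37) = 36, φ(38) = 18, φ(39) = 24, φ(40) = 16, φ(41) = 40, φ(42) = 12, φ(43) = 42, φ(44) = 20, φ(45) = 24, φ(46) = 22, φ(47) = 46, φ(48) = 16, φ(49) = 42, φ(50) = 20, φ(51) = 32, φ(52) = 24, φ(53) = 52, φ(54) = 18, φ(55) = 40, φ(56) = 24, φ(57) = 36, φ(58) = 28, φ(59) = 58, φ(60) = 16, φ(61) = 60, φ(62) = 30, φ(63) = 36, φ(64) = 32, φ(65) = 48, φ(66) = 20, φ(67) = 66, φ(68) = 32, φ(69) = 44, φ(70) = 24, φ(71) = 70, φ(72) = 24, φ(73) = 72, φ(74) = 36, φ(75) = 40, φ(76) = 36, φ(77) = 60, φ(78) = 24, φ(79) = 78, φ(80) = 32, φ(81) = 54, φ(82) = 40, φ(83) = 82, φ(84) = 24, φ(85) = 64, φ(86) = 42, φ(87) = 56, φ(88) = 40, φ(89) = 88, φ(90) = 24, φ(91) = 72, φ(92) = 44, φ(93) = 60, φ(94) = 46, φ(95) = 72, φ(96) = 32, φ(97) = 96, φ(98) = 42, φ(99) = 60, φ(100) = 40, φ(101) = 100, φ(102) = 32. Summing all 102 values: 3176. (Average order: Σ_{n ≤ x} φ(n) ~ (3/π²) x². For x = 102, (3/π²)·102² ≈ 3162.44.)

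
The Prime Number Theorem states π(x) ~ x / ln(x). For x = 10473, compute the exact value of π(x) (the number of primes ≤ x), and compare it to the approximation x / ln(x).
π(10473) = 1281;  x/ln(x) ≈ 1131.41;  relative error ≈ 11.68%.

Directly count primes up to 10473: π(10473) = 1281. The PNT approximation gives 10473/ln(10473) ≈ 10473/9.25656 ≈ 1131.41. Relative error (π(x) − x/ln(x)) / π(x) ≈ 11.68%; the approximation is known to undercount slightly (Li(x) is a better estimate).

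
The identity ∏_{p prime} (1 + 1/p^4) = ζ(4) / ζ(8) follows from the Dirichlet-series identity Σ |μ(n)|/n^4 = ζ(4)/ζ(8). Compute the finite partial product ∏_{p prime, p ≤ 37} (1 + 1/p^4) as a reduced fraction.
∏ = 706902957735712331680943125904125462935190109312/655798773317600826641830943030775489929079680625

The primes p ≤ 37 are [2, 3, 5, 7, 11, 13, 17, 19, 23, 29, 31, 37]. For each, (1 + 1/p^4) = (p^4 + 1)/p^4. Multiplying these fractions over p ∈ [2, 3, 5, 7, 11, 13, 17, 19, 23, 29, 31, 37] gives 706902957735712331680943125904125462935190109312/655798773317600826641830943030775489929079680625. (In the limit P → ∞ this tends to ζ(4)/ζ(8).)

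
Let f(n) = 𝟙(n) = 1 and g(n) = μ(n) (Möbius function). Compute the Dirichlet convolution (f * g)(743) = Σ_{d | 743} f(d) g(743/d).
(𝟙 * μ)(743) = 0

Divisors of 743: [1, 743]. For each d | 743:
  d = 1: 𝟙(1) · μ(743/1) = 1 · -1 = -1
  d = 743: 𝟙(743) · μ(743/743) = 1 · 1 = 1
Summing: (𝟙 * μ)(743) = -1 + 1 = 0.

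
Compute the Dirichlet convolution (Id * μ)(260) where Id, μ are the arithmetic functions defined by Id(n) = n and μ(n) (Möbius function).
(Id * μ)(260) = 96

Divisors of 260: [1, 2, 4, 5, 10, 13, 20, 26, 52, 65, 130, 260]. For each d | 260:
  d = 1: Id(1) · μ(260/1) = 1 · 0 = 0
  d = 2: Id(2) · μ(260/2) = 2 · -1 = -2
  d = 4: Id(4) · μ(260/4) = 4 · 1 = 4
  d = 5: Id(5) · μ(260/5) = 5 · 0 = 0
  d = 10: Id(10) · μ(260/10) = 10 · 1 = 10
  d = 13: Id(13) · μ(260/13) = 13 · 0 = 0
  d = 20: Id(20) · μ(260/20) = 20 · -1 = -20
  d = 26: Id(26) · μ(260/26) = 26 · 1 = 26
  d = 52: Id(52) · μ(260/52) = 52 · -1 = -52
  d = 65: Id(65) · μ(260/65) = 65 · 0 = 0
  d = 130: Id(130) · μ(260/130) = 130 · -1 = -130
  d = 260: Id(260) · μ(260/260) = 260 · 1 = 260
Summing: (Id * μ)(260) = 0 + -2 + 4 + 0 + 10 + 0 + -20 + 26 + -52 + 0 + -130 + 260 = 96.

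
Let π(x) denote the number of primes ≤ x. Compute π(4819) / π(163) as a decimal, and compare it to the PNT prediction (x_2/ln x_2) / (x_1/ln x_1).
π(4819)/π(163) = 649/38 ≈ 17.0789;  PNT prediction ≈ 17.7580.

π(163) = 38 and π(4819) = 649, so π(4819)/π(163) ≈ 17.0789. The PNT-predicted ratio is (4819/ln(4819)) / (163/ln(163)) ≈ 17.7580. The two agree to within a few percent, as expected.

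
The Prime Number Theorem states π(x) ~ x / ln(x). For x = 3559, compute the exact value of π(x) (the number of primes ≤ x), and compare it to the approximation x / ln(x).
π(3559) = 499;  x/ln(x) ≈ 435.23;  relative error ≈ 12.78%.

Directly count primes up to 3559: π(3559) = 499. The PNT approximation gives 3559/ln(3559) ≈ 3559/8.17723 ≈ 435.23. Relative error (π(x) − x/ln(x)) / π(x) ≈ 12.78%; the approximation is known to undercount slightly (Li(x) is a better estimate).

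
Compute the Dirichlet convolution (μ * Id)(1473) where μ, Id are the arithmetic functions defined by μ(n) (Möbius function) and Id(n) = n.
(μ * Id)(1473) = 980

Divisors of 1473: [1, 3, 491, 1473]. For each d | 1473:
  d = 1: μ(1) · Id(1473/1) = 1 · 1473 = 1473
  d = 3: μ(3) · Id(1473/3) = -1 · 491 = -491
  d = 491: μ(491) · Id(1473/491) = -1 · 3 = -3
  d = 1473: μ(1473) · Id(1473/1473) = 1 · 1 = 1
Summing: (μ * Id)(1473) = 1473 + -491 + -3 + 1 = 980.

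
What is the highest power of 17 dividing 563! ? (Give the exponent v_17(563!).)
v_17(563!) = 34

Legendre's formula: v_p(n!) = Σ_{k ≥ 1} ⌊n / p^k⌋. For p = 17, n = 563, the terms are:
  ⌊563/17^1⌋ = ⌊563/17⌋ = 33
  ⌊563/17^2⌋ = ⌊563/289⌋ = 1
(the next term ⌊563/17^3⌋ = 0, terminating the sum). Summing: v_17(563!) = 33 + 1 = 34.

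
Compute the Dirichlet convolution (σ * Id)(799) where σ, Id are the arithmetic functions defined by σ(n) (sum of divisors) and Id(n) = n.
(σ * Id)(799) = 3325

Divisors of 799: [1, 17, 47, 799]. For each d | 799:
  d = 1: σ(1) · Id(799/1) = 1 · 799 = 799
  d = 17: σ(17) · Id(799/17) = 18 · 47 = 846
  d = 47: σ(47) · Id(799/47) = 48 · 17 = 816
  d = 799: σ(799) · Id(799/799) = 864 · 1 = 864
Summing: (σ * Id)(799) = 799 + 846 + 816 + 864 = 3325.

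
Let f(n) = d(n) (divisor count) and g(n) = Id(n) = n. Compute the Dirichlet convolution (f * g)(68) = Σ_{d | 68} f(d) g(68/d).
(d * Id)(68) = 209

Divisors of 68: [1, 2, 4, 17, 34, 68]. For each d | 68:
  d = 1: d(1) · Id(68/1) = 1 · 68 = 68
  d = 2: d(2) · Id(68/2) = 2 · 34 = 68
  d = 4: d(4) · Id(68/4) = 3 · 17 = 51
  d = 17: d(17) · Id(68/17) = 2 · 4 = 8
  d = 34: d(34) · Id(68/34) = 4 · 2 = 8
  d = 68: d(68) · Id(68/68) = 6 · 1 = 6
Summing: (d * Id)(68) = 68 + 68 + 51 + 8 + 8 + 6 = 209.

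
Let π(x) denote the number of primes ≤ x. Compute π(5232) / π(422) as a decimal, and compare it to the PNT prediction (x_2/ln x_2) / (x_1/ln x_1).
π(5232)/π(422) = 695/82 ≈ 8.4756;  PNT prediction ≈ 8.7528.

π(422) = 82 and π(5232) = 695, so π(5232)/π(422) ≈ 8.4756. The PNT-predicted ratio is (5232/ln(5232)) / (422/ln(422)) ≈ 8.7528. The two agree to within a few percent, as expected.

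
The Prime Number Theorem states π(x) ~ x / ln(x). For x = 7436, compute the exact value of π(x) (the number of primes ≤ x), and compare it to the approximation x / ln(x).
π(7436) = 942;  x/ln(x) ≈ 834.19;  relative error ≈ 11.45%.

Directly count primes up to 7436: π(7436) = 942. The PNT approximation gives 7436/ln(7436) ≈ 7436/8.91409 ≈ 834.19. Relative error (π(x) − x/ln(x)) / π(x) ≈ 11.45%; the approximation is known to undercount slightly (Li(x) is a better estimate).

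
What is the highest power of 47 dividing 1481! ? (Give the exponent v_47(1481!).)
v_47(1481!) = 31

Legendre's formula: v_p(n!) = Σ_{k ≥ 1} ⌊n / p^k⌋. For p = 47, n = 1481, the terms are:
  ⌊1481/47^1⌋ = ⌊1481/47⌋ = 31
(the next term ⌊1481/47^2⌋ = 0, terminating the sum). Summing: v_47(1481!) = 31 = 31.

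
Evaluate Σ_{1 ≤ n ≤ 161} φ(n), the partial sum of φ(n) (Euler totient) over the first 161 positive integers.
Σ_{n ≤ 161} φ(n) = 7938

Compute φ(n) for each 1 ≤ n ≤ 161: φ(1) = 1, φ(2) = 1, φ(3) = 2, φ(4) = 2, φ(5) = 4, φ(6) = 2, φ(7) = 6, φ(8) = 4, φ(9) = 6, φ(10) = 4, φ(11) = 10, φ(12) = 4, φ(13) = 12, φ(14) = 6, φ(15) = 8, φ(16) = 8, φ(17) = 16, φ(18) = 6, φ(19) = 18, φ(20) = 8, φ(21) = 12, φ(22) = 10, φ(23) = 22, φ(24) = 8, φ(25) = 20, φ(26) = 12, φ(27) = 18, φ(28) = 12, φ(29) = 28, φ(30) = 8, φ(31) = 30, φ(32) = 16, φ(33) = 20, φ(34) = 16, φ(35) = 24, φ(36) = 12, φ(37) = 36, φ(38) = 18, φ(39) = 24, φ(40) = 16, φ(41) = 40, φ(42) = 12, φ(43) = 42, φ(44) = 20, φ(45) = 24, φ(46) = 22, φ(47) = 46, φ(48) = 16, φ(49) = 42, φ(50) = 20, φ(51) = 32, φ(52) = 24, φ(53) = 52, φ(54) = 18, φ(55) = 40, φ(56) = 24, φ(57) = 36, φ(58) = 28, φ(59) = 58, φ(60) = 16, φ(61) = 60, φ(62) = 30, φ(63) = 36, φ(64) = 32, φ(65) = 48, φ(66) = 20, φ(67) = 66, φ(68) = 32, φ(69) = 44, φ(70) = 24, φ(71) = 70, φ(72) = 24, φ(73) = 72, φ(74) = 36, φ(75) = 40, φ(76) = 36, φ(77) = 60, φ(78) = 24, φ(79) = 78, φ(80) = 32, φ(81) = 54, φ(82) = 40, φ(83) = 82, φ(84) = 24, φ(85) = 64, φ(86) = 42, φ(87) = 56, φ(88) = 40, φ(89) = 88, φ(90) = 24, φ(91) = 72, φ(92) = 44, φ(93) = 60, φ(94) = 46, φ(95) = 72, φ(96) = 32, φ(97) = 96, φ(98) = 42, φ(99) = 60, φ(100) = 40, φ(101) = 100, φ(102) = 32, φ(103) = 102, φ(104) = 48, φ(105) = 48, φ(106) = 52, φ(107) = 106, φ(108) = 36, φ(109) = 108, φ(110) = 40, φ(111) = 72, φ(112) = 48, φ(113) = 112, φ(114) = 36, φ(115) = 88, φ(116) = 56, φ(117) = 72, φ(118) = 58, φ(119) = 96, φ(120) = 32, φ(121) = 110, φ(122) = 60, φ(123) = 80, φ(124) = 60, φ(125) = 100, φ(126) = 36, φ(127) = 126, φ(128) = 64, φ(129) = 84, φ(130) = 48, φ(131) = 130, φ(132) = 40, φ(133) = 108, φ(134) = 66, φ(135) = 72, φ(136) = 64, φ(137) = 136, φ(138) = 44, φ(139) = 138, φ(140) = 48, φ(141) = 92, φ(142) = 70, φ(143) = 120, φ(144) = 48, φ(145) = 112, φ(146) = 72, φ(147) = 84, φ(148) = 72, φ(149) = 148, φ(150) = 40, φ(151) = 150, φ(152) = 72, φ(153) = 96, φ(154) = 60, φ(155) = 120, φ(156) = 48, φ(157) = 156, φ(158) = 78, φ(159) = 104, φ(160) = 64, φ(161) = 132. Summing all 161 values: 7938. (Average order: Σ_{n ≤ x} φ(n) ~ (3/π²) x². For x = 161, (3/π²)·161² ≈ 7879.04.)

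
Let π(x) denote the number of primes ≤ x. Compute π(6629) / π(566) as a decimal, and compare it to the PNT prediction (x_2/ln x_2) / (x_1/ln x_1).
π(6629)/π(566) = 855/103 ≈ 8.3010;  PNT prediction ≈ 8.4369.

π(566) = 103 and π(6629) = 855, so π(6629)/π(566) ≈ 8.3010. The PNT-predicted ratio is (6629/ln(6629)) / (566/ln(566)) ≈ 8.4369. The two agree to within a few percent, as expected.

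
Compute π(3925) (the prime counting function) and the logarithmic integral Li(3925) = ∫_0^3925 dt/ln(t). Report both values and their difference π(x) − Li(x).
π(3925) = 544;  Li(3925) ≈ 556.31;  π(x) − Li(x) ≈ -12.31.

Direct count of primes ≤ 3925 gives π(3925) = 544. Numerical evaluation of the logarithmic integral gives Li(3925) ≈ 556.31. The difference π(x) − Li(x) ≈ -12.31 is typically negative for small/moderate x (Li(x) overestimates), though Littlewood's theorem shows this sign changes infinitely often.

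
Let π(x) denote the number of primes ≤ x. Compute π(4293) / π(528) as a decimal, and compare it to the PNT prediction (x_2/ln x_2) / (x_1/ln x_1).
π(4293)/π(528) = 589/99 ≈ 5.9495;  PNT prediction ≈ 6.0937.

π(528) = 99 and π(4293) = 589, so π(4293)/π(528) ≈ 5.9495. The PNT-predicted ratio is (4293/ln(4293)) / (528/ln(528)) ≈ 6.0937. The two agree to within a few percent, as expected.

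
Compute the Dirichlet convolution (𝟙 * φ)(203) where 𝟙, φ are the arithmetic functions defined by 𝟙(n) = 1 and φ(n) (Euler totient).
(𝟙 * φ)(203) = 203

Divisors of 203: [1, 7, 29, 203]. For each d | 203:
  d = 1: 𝟙(1) · φ(203/1) = 1 · 168 = 168
  d = 7: 𝟙(7) · φ(203/7) = 1 · 28 = 28
  d = 29: 𝟙(29) · φ(203/29) = 1 · 6 = 6
  d = 203: 𝟙(203) · φ(203/203) = 1 · 1 = 1
Summing: (𝟙 * φ)(203) = 168 + 28 + 6 + 1 = 203.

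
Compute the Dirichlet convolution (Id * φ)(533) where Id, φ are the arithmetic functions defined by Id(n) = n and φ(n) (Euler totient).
(Id * φ)(533) = 2025

Divisors of 533: [1, 13, 41, 533]. For each d | 533:
  d = 1: Id(1) · φ(533/1) = 1 · 480 = 480
  d = 13: Id(13) · φ(533/13) = 13 · 40 = 520
  d = 41: Id(41) · φ(533/41) = 41 · 12 = 492
  d = 533: Id(533) · φ(533/533) = 533 · 1 = 533
Summing: (Id * φ)(533) = 480 + 520 + 492 + 533 = 2025.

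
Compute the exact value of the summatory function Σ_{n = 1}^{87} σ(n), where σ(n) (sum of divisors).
Σ_{n ≤ 87} σ(n) = 6229

Compute σ(n) for each 1 ≤ n ≤ 87: σ(1) = 1, σ(2) = 3, σ(3) = 4, σ(4) = 7, σ(5) = 6, σ(6) = 12, σ(7) = 8, σ(8) = 15, σ(9) = 13, σ(10) = 18, σ(11) = 12, σ(12) = 28, σ(13) = 14, σ(14) = 24, σ(15) = 24, σ(16) = 31, σ(17) = 18, σ(18) = 39, σ(19) = 20, σ(20) = 42, σ(21) = 32, σ(22) = 36, σ(23) = 24, σ(24) = 60, σ(25) = 31, σ(26) = 42, σ(27) = 40, σ(28) = 56, σ(29) = 30, σ(30) = 72, σ(31) = 32, σ(32) = 63, σ(33) = 48, σ(34) = 54, σ(35) = 48, σ(36) = 91, σ(37) = 38, σ(38) = 60, σ(39) = 56, σ(40) = 90, σ(41) = 42, σ(42) = 96, σ(43) = 44, σ(44) = 84, σ(45) = 78, σ(46) = 72, σ(47) = 48, σ(48) = 124, σ(49) = 57, σ(50) = 93, σ(51) = 72, σ(52) = 98, σ(53) = 54, σ(54) = 120, σ(55) = 72, σ(56) = 120, σ(57) = 80, σ(58) = 90, σ(59) = 60, σ(60) = 168, σ(61) = 62, σ(62) = 96, σ(63) = 104, σ(64) = 127, σ(65) = 84, σ(66) = 144, σ(67) = 68, σ(68) = 126, σ(69) = 96, σ(70) = 144, σ(71) = 72, σ(72) = 195, σ(73) = 74, σ(74) = 114, σ(75) = 124, σ(76) = 140, σ(77) = 96, σ(78) = 168, σ(79) = 80, σ(80) = 186, σ(81) = 121, σ(82) = 126, σ(83) = 84, σ(84) = 224, σ(85) = 108, σ(86) = 132, σ(87) = 120. Summing all 87 values: 6229. (Average order: Σ_{n ≤ x} σ(n) ~ (π²/12) x². For x = 87, (π²/12)·87² ≈ 6225.25.)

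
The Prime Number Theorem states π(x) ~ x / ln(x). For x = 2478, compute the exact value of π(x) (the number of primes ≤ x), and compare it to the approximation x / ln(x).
π(2478) = 367;  x/ln(x) ≈ 317.07;  relative error ≈ 13.60%.

Directly count primes up to 2478: π(2478) = 367. The PNT approximation gives 2478/ln(2478) ≈ 2478/7.81521 ≈ 317.07. Relative error (π(x) − x/ln(x)) / π(x) ≈ 13.60%; the approximation is known to undercount slightly (Li(x) is a better estimate).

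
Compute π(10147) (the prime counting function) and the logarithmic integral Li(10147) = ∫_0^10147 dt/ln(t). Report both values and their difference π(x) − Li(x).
π(10147) = 1245;  Li(10147) ≈ 1262.08;  π(x) − Li(x) ≈ -17.08.

Direct count of primes ≤ 10147 gives π(10147) = 1245. Numerical evaluation of the logarithmic integral gives Li(10147) ≈ 1262.08. The difference π(x) − Li(x) ≈ -17.08 is typically negative for small/moderate x (Li(x) overestimates), though Littlewood's theorem shows this sign changes infinitely often.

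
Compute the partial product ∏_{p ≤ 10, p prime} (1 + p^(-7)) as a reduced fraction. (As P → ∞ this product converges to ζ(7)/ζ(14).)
∏ = 31528037707363/31268898281250

The primes p ≤ 10 are [2, 3, 5, 7]. For each, (1 + 1/p^7) = (p^7 + 1)/p^7. Multiplying these fractions over p ∈ [2, 3, 5, 7] gives 31528037707363/31268898281250. (In the limit P → ∞ this tends to ζ(7)/ζ(14).)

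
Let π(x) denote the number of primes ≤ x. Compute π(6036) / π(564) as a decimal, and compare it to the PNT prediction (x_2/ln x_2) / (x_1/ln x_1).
π(6036)/π(564) = 786/103 ≈ 7.6311;  PNT prediction ≈ 7.7880.

π(564) = 103 and π(6036) = 786, so π(6036)/π(564) ≈ 7.6311. The PNT-predicted ratio is (6036/ln(6036)) / (564/ln(564)) ≈ 7.7880. The two agree to within a few percent, as expected.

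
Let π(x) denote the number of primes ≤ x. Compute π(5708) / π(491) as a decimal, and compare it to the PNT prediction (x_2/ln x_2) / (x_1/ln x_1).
π(5708)/π(491) = 751/94 ≈ 7.9894;  PNT prediction ≈ 8.3281.

π(491) = 94 and π(5708) = 751, so π(5708)/π(491) ≈ 7.9894. The PNT-predicted ratio is (5708/ln(5708)) / (491/ln(491)) ≈ 8.3281. The two agree to within a few percent, as expected.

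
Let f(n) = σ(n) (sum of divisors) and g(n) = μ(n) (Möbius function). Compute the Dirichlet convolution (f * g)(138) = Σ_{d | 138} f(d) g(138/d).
(σ * μ)(138) = 138

Divisors of 138: [1, 2, 3, 6, 23, 46, 69, 138]. For each d | 138:
  d = 1: σ(1) · μ(138/1) = 1 · -1 = -1
  d = 2: σ(2) · μ(138/2) = 3 · 1 = 3
  d = 3: σ(3) · μ(138/3) = 4 · 1 = 4
  d = 6: σ(6) · μ(138/6) = 12 · -1 = -12
  d = 23: σ(23) · μ(138/23) = 24 · 1 = 24
  d = 46: σ(46) · μ(138/46) = 72 · -1 = -72
  d = 69: σ(69) · μ(138/69) = 96 · -1 = -96
  d = 138: σ(138) · μ(138/138) = 288 · 1 = 288
Summing: (σ * μ)(138) = -1 + 3 + 4 + -12 + 24 + -72 + -96 + 288 = 138.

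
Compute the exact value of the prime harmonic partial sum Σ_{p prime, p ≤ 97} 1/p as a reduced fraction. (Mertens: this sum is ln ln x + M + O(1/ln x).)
Σ 1/p = 4156517583588203716343221884611037839/2305567963945518424753102147331756070

π(97) = 25, so the primes ≤ 97 are [2, 3, 5, 7, 11, 13, 17, 19, 23, 29, 31, 37, 41, 43, 47, 53, 59, 61, 67, 71, 73, 79, 83, 89, 97]. Summing 1/p over these primes: 4156517583588203716343221884611037839/2305567963945518424753102147331756070 ≈ 1.8028. Mertens estimate ln ln(97) + 0.2615 ≈ 1.7820.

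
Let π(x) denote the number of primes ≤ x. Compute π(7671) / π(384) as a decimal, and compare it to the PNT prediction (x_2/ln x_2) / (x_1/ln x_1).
π(7671)/π(384) = 972/76 ≈ 12.7895;  PNT prediction ≈ 13.2891.

π(384) = 76 and π(7671) = 972, so π(7671)/π(384) ≈ 12.7895. The PNT-predicted ratio is (7671/ln(7671)) / (384/ln(384)) ≈ 13.2891. The two agree to within a few percent, as expected.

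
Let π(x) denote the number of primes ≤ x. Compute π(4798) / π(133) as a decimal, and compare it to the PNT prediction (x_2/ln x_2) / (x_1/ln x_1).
π(4798)/π(133) = 645/32 ≈ 20.1562;  PNT prediction ≈ 20.8142.

π(133) = 32 and π(4798) = 645, so π(4798)/π(133) ≈ 20.1562. The PNT-predicted ratio is (4798/ln(4798)) / (133/ln(133)) ≈ 20.8142. The two agree to within a few percent, as expected.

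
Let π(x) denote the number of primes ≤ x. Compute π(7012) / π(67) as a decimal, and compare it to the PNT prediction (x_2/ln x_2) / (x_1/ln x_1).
π(7012)/π(67) = 901/19 ≈ 47.4211;  PNT prediction ≈ 49.6929.

π(67) = 19 and π(7012) = 901, so π(7012)/π(67) ≈ 47.4211. The PNT-predicted ratio is (7012/ln(7012)) / (67/ln(67)) ≈ 49.6929. The two agree to within a few percent, as expected.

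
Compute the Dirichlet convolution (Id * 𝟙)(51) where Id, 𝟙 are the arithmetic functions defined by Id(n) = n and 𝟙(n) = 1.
(Id * 𝟙)(51) = 72

Divisors of 51: [1, 3, 17, 51]. For each d | 51:
  d = 1: Id(1) · 𝟙(51/1) = 1 · 1 = 1
  d = 3: Id(3) · 𝟙(51/3) = 3 · 1 = 3
  d = 17: Id(17) · 𝟙(51/17) = 17 · 1 = 17
  d = 51: Id(51) · 𝟙(51/51) = 51 · 1 = 51
Summing: (Id * 𝟙)(51) = 1 + 3 + 17 + 51 = 72.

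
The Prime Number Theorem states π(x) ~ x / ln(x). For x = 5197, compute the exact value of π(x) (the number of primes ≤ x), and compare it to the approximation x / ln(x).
π(5197) = 692;  x/ln(x) ≈ 607.42;  relative error ≈ 12.22%.

Directly count primes up to 5197: π(5197) = 692. The PNT approximation gives 5197/ln(5197) ≈ 5197/8.55584 ≈ 607.42. Relative error (π(x) − x/ln(x)) / π(x) ≈ 12.22%; the approximation is known to undercount slightly (Li(x) is a better estimate).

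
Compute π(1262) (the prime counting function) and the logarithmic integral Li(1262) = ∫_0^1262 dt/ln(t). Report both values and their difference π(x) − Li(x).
π(1262) = 205;  Li(1262) ≈ 214.89;  π(x) − Li(x) ≈ -9.89.

Direct count of primes ≤ 1262 gives π(1262) = 205. Numerical evaluation of the logarithmic integral gives Li(1262) ≈ 214.89. The difference π(x) − Li(x) ≈ -9.89 is typically negative for small/moderate x (Li(x) overestimates), though Littlewood's theorem shows this sign changes infinitely often.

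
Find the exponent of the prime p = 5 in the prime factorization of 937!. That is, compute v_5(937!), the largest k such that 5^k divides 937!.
v_5(937!) = 232

Legendre's formula: v_p(n!) = Σ_{k ≥ 1} ⌊n / p^k⌋. For p = 5, n = 937, the terms are:
  ⌊937/5^1⌋ = ⌊937/5⌋ = 187
  ⌊937/5^2⌋ = ⌊937/25⌋ = 37
  ⌊937/5^3⌋ = ⌊937/125⌋ = 7
  ⌊937/5^4⌋ = ⌊937/625⌋ = 1
(the next term ⌊937/5^5⌋ = 0, terminating the sum). Summing: v_5(937!) = 187 + 37 + 7 + 1 = 232.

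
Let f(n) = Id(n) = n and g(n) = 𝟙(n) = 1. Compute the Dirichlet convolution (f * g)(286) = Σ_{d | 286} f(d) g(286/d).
(Id * 𝟙)(286) = 504

Divisors of 286: [1, 2, 11, 13, 22, 26, 143, 286]. For each d | 286:
  d = 1: Id(1) · 𝟙(286/1) = 1 · 1 = 1
  d = 2: Id(2) · 𝟙(286/2) = 2 · 1 = 2
  d = 11: Id(11) · 𝟙(286/11) = 11 · 1 = 11
  d = 13: Id(13) · 𝟙(286/13) = 13 · 1 = 13
  d = 22: Id(22) · 𝟙(286/22) = 22 · 1 = 22
  d = 26: Id(26) · 𝟙(286/26) = 26 · 1 = 26
  d = 143: Id(143) · 𝟙(286/143) = 143 · 1 = 143
  d = 286: Id(286) · 𝟙(286/286) = 286 · 1 = 286
Summing: (Id * 𝟙)(286) = 1 + 2 + 11 + 13 + 22 + 26 + 143 + 286 = 504.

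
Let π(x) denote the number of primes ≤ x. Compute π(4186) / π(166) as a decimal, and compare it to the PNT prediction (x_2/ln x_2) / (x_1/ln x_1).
π(4186)/π(166) = 574/38 ≈ 15.1053;  PNT prediction ≈ 15.4576.

π(166) = 38 and π(4186) = 574, so π(4186)/π(166) ≈ 15.1053. The PNT-predicted ratio is (4186/ln(4186)) / (166/ln(166)) ≈ 15.4576. The two agree to within a few percent, as expected.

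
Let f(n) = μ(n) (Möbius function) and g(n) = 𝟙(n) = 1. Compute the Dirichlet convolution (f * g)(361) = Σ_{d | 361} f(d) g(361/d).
(μ * 𝟙)(361) = 0

Divisors of 361: [1, 19, 361]. For each d | 361:
  d = 1: μ(1) · 𝟙(361/1) = 1 · 1 = 1
  d = 19: μ(19) · 𝟙(361/19) = -1 · 1 = -1
  d = 361: μ(361) · 𝟙(361/361) = 0 · 1 = 0
Summing: (μ * 𝟙)(361) = 1 + -1 + 0 = 0.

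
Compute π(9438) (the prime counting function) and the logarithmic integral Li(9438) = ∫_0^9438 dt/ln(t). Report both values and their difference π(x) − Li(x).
π(9438) = 1169;  Li(9438) ≈ 1184.93;  π(x) − Li(x) ≈ -15.93.

Direct count of primes ≤ 9438 gives π(9438) = 1169. Numerical evaluation of the logarithmic integral gives Li(9438) ≈ 1184.93. The difference π(x) − Li(x) ≈ -15.93 is typically negative for small/moderate x (Li(x) overestimates), though Littlewood's theorem shows this sign changes infinitely often.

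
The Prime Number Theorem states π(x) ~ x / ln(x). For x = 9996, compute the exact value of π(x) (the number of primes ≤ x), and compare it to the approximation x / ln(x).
π(9996) = 1229;  x/ln(x) ≈ 1085.35;  relative error ≈ 11.69%.

Directly count primes up to 9996: π(9996) = 1229. The PNT approximation gives 9996/ln(9996) ≈ 9996/9.20994 ≈ 1085.35. Relative error (π(x) − x/ln(x)) / π(x) ≈ 11.69%; the approximation is known to undercount slightly (Li(x) is a better estimate).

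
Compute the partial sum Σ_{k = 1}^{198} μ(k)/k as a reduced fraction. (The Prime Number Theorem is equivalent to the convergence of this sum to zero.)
Σ μ(k)/k = -10619956756869560313065816620548852142822454316540788251493888218559666579195/412585138412243404033282153204433423786722919328407878608465087271542530344602

Values of μ(k) for 1 ≤ k ≤ 198: μ(1) = 1, μ(2) = -1, μ(3) = -1, μ(5) = -1, μ(6) = 1, μ(7) = -1, μ(10) = 1, μ(11) = -1, μ(13) = -1, μ(14) = 1, μ(15) = 1, μ(17) = -1, μ(19) = -1, μ(21) = 1, μ(22) = 1, μ(23) = -1, μ(26) = 1, μ(29) = -1, μ(30) = -1, μ(31) = -1, μ(33) = 1, μ(34) = 1, μ(35) = 1, μ(37) = -1, μ(38) = 1, μ(39) = 1, μ(41) = -1, μ(42) = -1, μ(43) = -1, μ(46) = 1, μ(47) = -1, μ(51) = 1, μ(53) = -1, μ(55) = 1, μ(57) = 1, μ(58) = 1, μ(59) = -1, μ(61) = -1, μ(62) = 1, μ(65) = 1, μ(66) = -1, μ(67) = -1, μ(69) = 1, μ(70) = -1, μ(71) = -1, μ(73) = -1, μ(74) = 1, μ(77) = 1, μ(78) = -1, μ(79) = -1, μ(82) = 1, μ(83) = -1, μ(85) = 1, μ(86) = 1, μ(87) = 1, μ(89) = -1, μ(91) = 1, μ(93) = 1, μ(94) = 1, μ(95) = 1, μ(97) = -1, μ(101) = -1, μ(102) = -1, μ(103) = -1, μ(105) = -1, μ(106) = 1, μ(107) = -1, μ(109) = -1, μ(110) = -1, μ(111) = 1, μ(113) = -1, μ(114) = -1, μ(115) = 1, μ(118) = 1, μ(119) = 1, μ(122) = 1, μ(123) = 1, μ(127) = -1, μ(129) = 1, μ(130) = -1, μ(131) = -1, μ(133) = 1, μ(134) = 1, μ(137) = -1, μ(138) = -1, μ(139) = -1, μ(141) = 1, μ(142) = 1, μ(143) = 1, μ(145) = 1, μ(146) = 1, μ(149) = -1, μ(151) = -1, μ(154) = -1, μ(155) = 1, μ(157) = -1, μ(158) = 1, μ(159) = 1, μ(161) = 1, μ(163) = -1, μ(165) = -1, μ(166) = 1, μ(167) = -1, μ(170) = -1, μ(173) = -1, μ(174) = -1, μ(177) = 1, μ(178) = 1, μ(179) = -1, μ(181) = -1, μ(182) = -1, μ(183) = 1, μ(185) = 1, μ(186) = -1, μ(187) = 1, μ(190) = -1, μ(191) = -1, μ(193) = -1, μ(194) = 1, μ(195) = -1, μ(197) = -1, with μ = 0 on non-squarefree integers. Summing μ(k)/k for k where μ(k) ≠ 0 gives -10619956756869560313065816620548852142822454316540788251493888218559666579195/412585138412243404033282153204433423786722919328407878608465087271542530344602 ≈ -0.0257. (PNT ⟺ this sum → 0 as n → ∞.)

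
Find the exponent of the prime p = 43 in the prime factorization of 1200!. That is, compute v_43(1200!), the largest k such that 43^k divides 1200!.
v_43(1200!) = 27

Legendre's formula: v_p(n!) = Σ_{k ≥ 1} ⌊n / p^k⌋. For p = 43, n = 1200, the terms are:
  ⌊1200/43^1⌋ = ⌊1200/43⌋ = 27
(the next term ⌊1200/43^2⌋ = 0, terminating the sum). Summing: v_43(1200!) = 27 = 27.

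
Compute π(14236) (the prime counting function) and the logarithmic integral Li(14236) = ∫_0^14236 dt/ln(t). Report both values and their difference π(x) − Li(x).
π(14236) = 1672;  Li(14236) ≈ 1696.96;  π(x) − Li(x) ≈ -24.96.

Direct count of primes ≤ 14236 gives π(14236) = 1672. Numerical evaluation of the logarithmic integral gives Li(14236) ≈ 1696.96. The difference π(x) − Li(x) ≈ -24.96 is typically negative for small/moderate x (Li(x) overestimates), though Littlewood's theorem shows this sign changes infinitely often.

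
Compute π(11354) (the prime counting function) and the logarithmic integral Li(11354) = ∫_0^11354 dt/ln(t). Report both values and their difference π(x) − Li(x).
π(11354) = 1372;  Li(11354) ≈ 1392.12;  π(x) − Li(x) ≈ -20.12.

Direct count of primes ≤ 11354 gives π(11354) = 1372. Numerical evaluation of the logarithmic integral gives Li(11354) ≈ 1392.12. The difference π(x) − Li(x) ≈ -20.12 is typically negative for small/moderate x (Li(x) overestimates), though Littlewood's theorem shows this sign changes infinitely often.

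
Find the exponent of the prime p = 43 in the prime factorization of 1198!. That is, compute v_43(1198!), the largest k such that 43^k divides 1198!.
v_43(1198!) = 27

Legendre's formula: v_p(n!) = Σ_{k ≥ 1} ⌊n / p^k⌋. For p = 43, n = 1198, the terms are:
  ⌊1198/43^1⌋ = ⌊1198/43⌋ = 27
(the next term ⌊1198/43^2⌋ = 0, terminating the sum). Summing: v_43(1198!) = 27 = 27.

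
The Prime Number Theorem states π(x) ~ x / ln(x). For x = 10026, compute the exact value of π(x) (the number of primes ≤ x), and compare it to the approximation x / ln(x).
π(10026) = 1231;  x/ln(x) ≈ 1088.25;  relative error ≈ 11.60%.

Directly count primes up to 10026: π(10026) = 1231. The PNT approximation gives 10026/ln(10026) ≈ 10026/9.21294 ≈ 1088.25. Relative error (π(x) − x/ln(x)) / π(x) ≈ 11.60%; the approximation is known to undercount slightly (Li(x) is a better estimate).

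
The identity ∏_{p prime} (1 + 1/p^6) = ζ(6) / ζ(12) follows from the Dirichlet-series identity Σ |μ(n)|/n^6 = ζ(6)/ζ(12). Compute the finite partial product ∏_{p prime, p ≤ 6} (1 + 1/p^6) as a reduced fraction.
∏ = 7414537/7290000

The primes p ≤ 6 are [2, 3, 5]. For each, (1 + 1/p^6) = (p^6 + 1)/p^6. Multiplying these fractions over p ∈ [2, 3, 5] gives 7414537/7290000. (In the limit P → ∞ this tends to ζ(6)/ζ(12).)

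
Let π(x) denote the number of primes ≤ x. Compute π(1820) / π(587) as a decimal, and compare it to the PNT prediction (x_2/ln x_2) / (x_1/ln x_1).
π(1820)/π(587) = 280/107 ≈ 2.6168;  PNT prediction ≈ 2.6331.

π(587) = 107 and π(1820) = 280, so π(1820)/π(587) ≈ 2.6168. The PNT-predicted ratio is (1820/ln(1820)) / (587/ln(587)) ≈ 2.6331. The two agree to within a few percent, as expected.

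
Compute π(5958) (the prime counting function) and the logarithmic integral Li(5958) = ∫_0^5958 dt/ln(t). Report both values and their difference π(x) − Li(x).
π(5958) = 781;  Li(5958) ≈ 795.58;  π(x) − Li(x) ≈ -14.58.

Direct count of primes ≤ 5958 gives π(5958) = 781. Numerical evaluation of the logarithmic integral gives Li(5958) ≈ 795.58. The difference π(x) − Li(x) ≈ -14.58 is typically negative for small/moderate x (Li(x) overestimates), though Littlewood's theorem shows this sign changes infinitely often.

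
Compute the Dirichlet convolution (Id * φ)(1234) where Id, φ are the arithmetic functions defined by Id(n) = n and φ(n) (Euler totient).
(Id * φ)(1234) = 3699

Divisors of 1234: [1, 2, 617, 1234]. For each d | 1234:
  d = 1: Id(1) · φ(1234/1) = 1 · 616 = 616
  d = 2: Id(2) · φ(1234/2) = 2 · 616 = 1232
  d = 617: Id(617) · φ(1234/617) = 617 · 1 = 617
  d = 1234: Id(1234) · φ(1234/1234) = 1234 · 1 = 1234
Summing: (Id * φ)(1234) = 616 + 1232 + 617 + 1234 = 3699.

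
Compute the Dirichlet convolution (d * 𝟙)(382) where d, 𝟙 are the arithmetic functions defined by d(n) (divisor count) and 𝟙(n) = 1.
(d * 𝟙)(382) = 9

Divisors of 382: [1, 2, 191, 382]. For each d | 382:
  d = 1: d(1) · 𝟙(382/1) = 1 · 1 = 1
  d = 2: d(2) · 𝟙(382/2) = 2 · 1 = 2
  d = 191: d(191) · 𝟙(382/191) = 2 · 1 = 2
  d = 382: d(382) · 𝟙(382/382) = 4 · 1 = 4
Summing: (d * 𝟙)(382) = 1 + 2 + 2 + 4 = 9.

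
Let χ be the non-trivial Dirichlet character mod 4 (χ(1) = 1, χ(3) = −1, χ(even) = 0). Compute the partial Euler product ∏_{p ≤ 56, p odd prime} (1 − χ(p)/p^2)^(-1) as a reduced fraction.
∏ = 6080498115610191266973991/6635764829241999360000000

The odd primes p ≤ 56 are [3, 5, 7, 11, 13, 17, 19, 23, 29, 31, 37, 41, 43, 47, 53]. For each, χ(p) = 1 if p ≡ 1 mod 4, χ(p) = −1 if p ≡ 3 mod 4. Taking (1 − χ(p)/p^2)^(-1) = p^2/(p^2 − χ(p)): (1 − (-1)/3^2)^(-1) · (1 − (1)/5^2)^(-1) · (1 − (-1)/7^2)^(-1) · (1 − (-1)/11^2)^(-1) · (1 − (1)/13^2)^(-1) · (1 − (1)/17^2)^(-1) · (1 − (-1)/19^2)^(-1) · (1 − (-1)/23^2)^(-1) · (1 − (1)/29^2)^(-1) · (1 − (-1)/31^2)^(-1) · (1 − (1)/37^2)^(-1) · (1 − (1)/41^2)^(-1) · (1 − (-1)/43^2)^(-1) · (1 − (-1)/47^2)^(-1) · (1 − (1)/53^2)^(-1) = 6080498115610191266973991/6635764829241999360000000.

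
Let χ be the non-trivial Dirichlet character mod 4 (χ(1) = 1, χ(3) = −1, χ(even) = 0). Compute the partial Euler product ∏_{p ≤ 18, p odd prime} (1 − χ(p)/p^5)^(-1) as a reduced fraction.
∏ = 995046576444811700184375/998883930440647295664128

The odd primes p ≤ 18 are [3, 5, 7, 11, 13, 17]. For each, χ(p) = 1 if p ≡ 1 mod 4, χ(p) = −1 if p ≡ 3 mod 4. Taking (1 − χ(p)/p^5)^(-1) = p^5/(p^5 − χ(p)): (1 − (-1)/3^5)^(-1) · (1 − (1)/5^5)^(-1) · (1 − (-1)/7^5)^(-1) · (1 − (-1)/11^5)^(-1) · (1 − (1)/13^5)^(-1) · (1 − (1)/17^5)^(-1) = 995046576444811700184375/998883930440647295664128.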